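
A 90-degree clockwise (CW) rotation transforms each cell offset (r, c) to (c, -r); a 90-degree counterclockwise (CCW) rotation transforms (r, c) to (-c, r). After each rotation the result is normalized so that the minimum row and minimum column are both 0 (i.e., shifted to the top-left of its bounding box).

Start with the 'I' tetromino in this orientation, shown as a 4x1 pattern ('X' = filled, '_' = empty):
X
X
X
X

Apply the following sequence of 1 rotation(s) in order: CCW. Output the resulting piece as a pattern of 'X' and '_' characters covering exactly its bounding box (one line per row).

Answer: XXXX

Derivation:
Start:
X
X
X
X
After rotation 1 (CCW):
XXXX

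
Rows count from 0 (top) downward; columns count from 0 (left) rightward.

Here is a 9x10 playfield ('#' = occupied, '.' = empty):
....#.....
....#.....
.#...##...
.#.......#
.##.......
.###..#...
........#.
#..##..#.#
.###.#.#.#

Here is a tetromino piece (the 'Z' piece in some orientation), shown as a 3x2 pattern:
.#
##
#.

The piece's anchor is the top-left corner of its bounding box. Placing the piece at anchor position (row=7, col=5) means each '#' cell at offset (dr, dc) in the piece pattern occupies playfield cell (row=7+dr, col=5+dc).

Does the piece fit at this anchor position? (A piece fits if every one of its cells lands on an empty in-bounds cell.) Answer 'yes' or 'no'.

Answer: no

Derivation:
Check each piece cell at anchor (7, 5):
  offset (0,1) -> (7,6): empty -> OK
  offset (1,0) -> (8,5): occupied ('#') -> FAIL
  offset (1,1) -> (8,6): empty -> OK
  offset (2,0) -> (9,5): out of bounds -> FAIL
All cells valid: no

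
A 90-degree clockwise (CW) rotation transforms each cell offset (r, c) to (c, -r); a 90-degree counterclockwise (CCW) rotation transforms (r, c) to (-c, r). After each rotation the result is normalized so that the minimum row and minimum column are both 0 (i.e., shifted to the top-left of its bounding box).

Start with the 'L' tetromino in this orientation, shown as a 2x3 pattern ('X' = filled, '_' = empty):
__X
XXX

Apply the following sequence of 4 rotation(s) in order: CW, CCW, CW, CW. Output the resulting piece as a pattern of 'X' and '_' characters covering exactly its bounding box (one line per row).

Answer: XXX
X__

Derivation:
Start:
__X
XXX
After rotation 1 (CW):
X_
X_
XX
After rotation 2 (CCW):
__X
XXX
After rotation 3 (CW):
X_
X_
XX
After rotation 4 (CW):
XXX
X__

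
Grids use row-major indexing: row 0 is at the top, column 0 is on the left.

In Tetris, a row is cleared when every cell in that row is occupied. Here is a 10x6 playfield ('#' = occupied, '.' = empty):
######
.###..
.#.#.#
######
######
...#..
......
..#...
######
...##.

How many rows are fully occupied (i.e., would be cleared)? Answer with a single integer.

Check each row:
  row 0: 0 empty cells -> FULL (clear)
  row 1: 3 empty cells -> not full
  row 2: 3 empty cells -> not full
  row 3: 0 empty cells -> FULL (clear)
  row 4: 0 empty cells -> FULL (clear)
  row 5: 5 empty cells -> not full
  row 6: 6 empty cells -> not full
  row 7: 5 empty cells -> not full
  row 8: 0 empty cells -> FULL (clear)
  row 9: 4 empty cells -> not full
Total rows cleared: 4

Answer: 4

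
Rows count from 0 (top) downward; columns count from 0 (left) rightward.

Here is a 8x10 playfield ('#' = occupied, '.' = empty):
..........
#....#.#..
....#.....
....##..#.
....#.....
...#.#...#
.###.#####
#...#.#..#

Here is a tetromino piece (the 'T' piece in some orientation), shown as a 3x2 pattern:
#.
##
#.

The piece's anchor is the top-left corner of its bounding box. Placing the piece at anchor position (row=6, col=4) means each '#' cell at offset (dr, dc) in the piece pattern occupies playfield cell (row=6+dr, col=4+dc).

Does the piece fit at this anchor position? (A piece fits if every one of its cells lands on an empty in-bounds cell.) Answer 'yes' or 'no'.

Answer: no

Derivation:
Check each piece cell at anchor (6, 4):
  offset (0,0) -> (6,4): empty -> OK
  offset (1,0) -> (7,4): occupied ('#') -> FAIL
  offset (1,1) -> (7,5): empty -> OK
  offset (2,0) -> (8,4): out of bounds -> FAIL
All cells valid: no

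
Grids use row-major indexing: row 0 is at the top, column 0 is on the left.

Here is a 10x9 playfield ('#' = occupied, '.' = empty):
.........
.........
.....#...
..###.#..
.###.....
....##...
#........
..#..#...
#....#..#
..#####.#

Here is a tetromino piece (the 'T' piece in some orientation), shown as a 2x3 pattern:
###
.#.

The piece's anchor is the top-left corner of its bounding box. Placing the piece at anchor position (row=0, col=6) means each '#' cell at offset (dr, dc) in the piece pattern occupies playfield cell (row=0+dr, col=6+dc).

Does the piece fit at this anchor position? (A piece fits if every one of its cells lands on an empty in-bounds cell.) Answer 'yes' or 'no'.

Answer: yes

Derivation:
Check each piece cell at anchor (0, 6):
  offset (0,0) -> (0,6): empty -> OK
  offset (0,1) -> (0,7): empty -> OK
  offset (0,2) -> (0,8): empty -> OK
  offset (1,1) -> (1,7): empty -> OK
All cells valid: yes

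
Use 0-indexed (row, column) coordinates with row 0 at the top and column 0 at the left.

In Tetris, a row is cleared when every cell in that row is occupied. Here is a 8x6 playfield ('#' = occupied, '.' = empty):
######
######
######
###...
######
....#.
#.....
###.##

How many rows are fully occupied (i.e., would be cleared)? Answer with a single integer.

Answer: 4

Derivation:
Check each row:
  row 0: 0 empty cells -> FULL (clear)
  row 1: 0 empty cells -> FULL (clear)
  row 2: 0 empty cells -> FULL (clear)
  row 3: 3 empty cells -> not full
  row 4: 0 empty cells -> FULL (clear)
  row 5: 5 empty cells -> not full
  row 6: 5 empty cells -> not full
  row 7: 1 empty cell -> not full
Total rows cleared: 4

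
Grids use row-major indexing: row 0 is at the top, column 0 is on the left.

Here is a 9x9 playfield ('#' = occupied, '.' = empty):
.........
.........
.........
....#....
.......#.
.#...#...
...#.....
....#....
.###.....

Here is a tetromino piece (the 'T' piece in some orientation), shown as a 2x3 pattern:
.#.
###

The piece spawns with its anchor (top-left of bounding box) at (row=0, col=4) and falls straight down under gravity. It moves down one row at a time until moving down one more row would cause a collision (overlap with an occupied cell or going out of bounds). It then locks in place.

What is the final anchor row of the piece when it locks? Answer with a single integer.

Answer: 1

Derivation:
Spawn at (row=0, col=4). Try each row:
  row 0: fits
  row 1: fits
  row 2: blocked -> lock at row 1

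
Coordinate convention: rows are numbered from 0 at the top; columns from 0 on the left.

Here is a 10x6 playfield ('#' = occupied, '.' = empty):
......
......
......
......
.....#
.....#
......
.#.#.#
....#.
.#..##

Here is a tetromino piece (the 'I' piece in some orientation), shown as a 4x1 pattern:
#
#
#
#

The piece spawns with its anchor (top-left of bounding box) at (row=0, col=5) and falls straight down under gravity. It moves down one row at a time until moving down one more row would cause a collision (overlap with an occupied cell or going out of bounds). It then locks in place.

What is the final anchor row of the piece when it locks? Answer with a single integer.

Spawn at (row=0, col=5). Try each row:
  row 0: fits
  row 1: blocked -> lock at row 0

Answer: 0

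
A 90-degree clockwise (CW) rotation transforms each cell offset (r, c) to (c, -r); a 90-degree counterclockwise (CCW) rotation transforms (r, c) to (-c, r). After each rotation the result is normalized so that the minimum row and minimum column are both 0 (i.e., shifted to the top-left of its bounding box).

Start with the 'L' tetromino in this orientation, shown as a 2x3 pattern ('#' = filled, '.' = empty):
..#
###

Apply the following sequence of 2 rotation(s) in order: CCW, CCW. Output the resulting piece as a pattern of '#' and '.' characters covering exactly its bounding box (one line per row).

Start:
..#
###
After rotation 1 (CCW):
##
.#
.#
After rotation 2 (CCW):
###
#..

Answer: ###
#..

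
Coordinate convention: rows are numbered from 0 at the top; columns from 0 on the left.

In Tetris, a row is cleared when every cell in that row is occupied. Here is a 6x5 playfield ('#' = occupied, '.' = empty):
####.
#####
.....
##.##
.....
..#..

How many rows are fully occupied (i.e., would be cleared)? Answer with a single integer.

Check each row:
  row 0: 1 empty cell -> not full
  row 1: 0 empty cells -> FULL (clear)
  row 2: 5 empty cells -> not full
  row 3: 1 empty cell -> not full
  row 4: 5 empty cells -> not full
  row 5: 4 empty cells -> not full
Total rows cleared: 1

Answer: 1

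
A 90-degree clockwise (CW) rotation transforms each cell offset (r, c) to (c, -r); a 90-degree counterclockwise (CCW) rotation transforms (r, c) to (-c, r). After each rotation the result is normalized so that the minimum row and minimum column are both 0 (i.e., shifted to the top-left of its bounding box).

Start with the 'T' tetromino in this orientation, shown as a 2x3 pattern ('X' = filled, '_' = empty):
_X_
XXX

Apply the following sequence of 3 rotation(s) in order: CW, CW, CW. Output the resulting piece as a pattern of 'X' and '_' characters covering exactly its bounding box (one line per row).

Start:
_X_
XXX
After rotation 1 (CW):
X_
XX
X_
After rotation 2 (CW):
XXX
_X_
After rotation 3 (CW):
_X
XX
_X

Answer: _X
XX
_X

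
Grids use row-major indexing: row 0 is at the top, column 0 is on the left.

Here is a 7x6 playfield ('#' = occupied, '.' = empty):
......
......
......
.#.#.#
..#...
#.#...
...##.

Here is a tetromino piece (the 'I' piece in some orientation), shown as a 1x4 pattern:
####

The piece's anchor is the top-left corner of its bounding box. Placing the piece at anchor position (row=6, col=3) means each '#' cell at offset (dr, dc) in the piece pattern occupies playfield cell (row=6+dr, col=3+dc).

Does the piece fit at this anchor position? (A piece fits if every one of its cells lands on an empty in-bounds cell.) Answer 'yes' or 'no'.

Check each piece cell at anchor (6, 3):
  offset (0,0) -> (6,3): occupied ('#') -> FAIL
  offset (0,1) -> (6,4): occupied ('#') -> FAIL
  offset (0,2) -> (6,5): empty -> OK
  offset (0,3) -> (6,6): out of bounds -> FAIL
All cells valid: no

Answer: no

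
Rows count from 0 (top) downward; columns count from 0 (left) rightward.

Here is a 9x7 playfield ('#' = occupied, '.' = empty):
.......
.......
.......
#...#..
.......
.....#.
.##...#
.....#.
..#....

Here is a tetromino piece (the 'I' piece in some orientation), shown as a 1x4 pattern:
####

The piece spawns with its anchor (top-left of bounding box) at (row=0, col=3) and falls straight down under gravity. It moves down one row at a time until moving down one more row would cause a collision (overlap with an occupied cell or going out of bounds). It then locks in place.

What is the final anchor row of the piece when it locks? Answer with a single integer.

Spawn at (row=0, col=3). Try each row:
  row 0: fits
  row 1: fits
  row 2: fits
  row 3: blocked -> lock at row 2

Answer: 2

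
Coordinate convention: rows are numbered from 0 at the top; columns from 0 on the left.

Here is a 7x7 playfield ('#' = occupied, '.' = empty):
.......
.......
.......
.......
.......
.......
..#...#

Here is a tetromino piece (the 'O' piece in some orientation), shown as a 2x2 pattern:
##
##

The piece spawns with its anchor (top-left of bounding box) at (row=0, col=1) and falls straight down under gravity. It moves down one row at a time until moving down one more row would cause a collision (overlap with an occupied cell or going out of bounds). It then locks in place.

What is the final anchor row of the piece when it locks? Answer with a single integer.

Answer: 4

Derivation:
Spawn at (row=0, col=1). Try each row:
  row 0: fits
  row 1: fits
  row 2: fits
  row 3: fits
  row 4: fits
  row 5: blocked -> lock at row 4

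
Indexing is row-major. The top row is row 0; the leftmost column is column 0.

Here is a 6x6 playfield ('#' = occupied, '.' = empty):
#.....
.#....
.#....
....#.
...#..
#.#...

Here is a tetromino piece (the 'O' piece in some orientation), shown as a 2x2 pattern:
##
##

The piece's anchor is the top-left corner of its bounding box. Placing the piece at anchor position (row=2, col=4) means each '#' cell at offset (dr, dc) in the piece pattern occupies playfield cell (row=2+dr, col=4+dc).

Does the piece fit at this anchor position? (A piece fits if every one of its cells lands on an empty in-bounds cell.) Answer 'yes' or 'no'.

Check each piece cell at anchor (2, 4):
  offset (0,0) -> (2,4): empty -> OK
  offset (0,1) -> (2,5): empty -> OK
  offset (1,0) -> (3,4): occupied ('#') -> FAIL
  offset (1,1) -> (3,5): empty -> OK
All cells valid: no

Answer: no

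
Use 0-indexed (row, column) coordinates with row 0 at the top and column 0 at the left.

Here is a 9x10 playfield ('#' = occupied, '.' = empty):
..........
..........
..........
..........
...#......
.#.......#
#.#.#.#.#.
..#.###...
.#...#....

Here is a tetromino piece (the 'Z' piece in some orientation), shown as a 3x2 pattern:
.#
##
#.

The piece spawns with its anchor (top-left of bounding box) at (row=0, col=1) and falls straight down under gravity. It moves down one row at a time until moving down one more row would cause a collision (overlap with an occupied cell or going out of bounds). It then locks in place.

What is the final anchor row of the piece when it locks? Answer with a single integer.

Spawn at (row=0, col=1). Try each row:
  row 0: fits
  row 1: fits
  row 2: fits
  row 3: blocked -> lock at row 2

Answer: 2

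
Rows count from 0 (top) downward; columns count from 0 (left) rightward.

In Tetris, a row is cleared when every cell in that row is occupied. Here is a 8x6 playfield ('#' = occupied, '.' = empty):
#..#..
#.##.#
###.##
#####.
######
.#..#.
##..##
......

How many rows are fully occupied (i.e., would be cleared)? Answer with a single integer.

Answer: 1

Derivation:
Check each row:
  row 0: 4 empty cells -> not full
  row 1: 2 empty cells -> not full
  row 2: 1 empty cell -> not full
  row 3: 1 empty cell -> not full
  row 4: 0 empty cells -> FULL (clear)
  row 5: 4 empty cells -> not full
  row 6: 2 empty cells -> not full
  row 7: 6 empty cells -> not full
Total rows cleared: 1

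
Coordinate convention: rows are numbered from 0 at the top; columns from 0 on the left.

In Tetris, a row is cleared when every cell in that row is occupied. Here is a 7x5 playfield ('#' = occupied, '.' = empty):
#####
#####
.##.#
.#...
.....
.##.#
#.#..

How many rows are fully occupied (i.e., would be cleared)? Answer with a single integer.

Check each row:
  row 0: 0 empty cells -> FULL (clear)
  row 1: 0 empty cells -> FULL (clear)
  row 2: 2 empty cells -> not full
  row 3: 4 empty cells -> not full
  row 4: 5 empty cells -> not full
  row 5: 2 empty cells -> not full
  row 6: 3 empty cells -> not full
Total rows cleared: 2

Answer: 2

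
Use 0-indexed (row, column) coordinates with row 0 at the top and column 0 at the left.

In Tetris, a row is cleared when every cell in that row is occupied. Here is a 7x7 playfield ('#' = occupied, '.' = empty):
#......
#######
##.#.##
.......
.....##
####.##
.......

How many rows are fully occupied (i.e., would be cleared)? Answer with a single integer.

Answer: 1

Derivation:
Check each row:
  row 0: 6 empty cells -> not full
  row 1: 0 empty cells -> FULL (clear)
  row 2: 2 empty cells -> not full
  row 3: 7 empty cells -> not full
  row 4: 5 empty cells -> not full
  row 5: 1 empty cell -> not full
  row 6: 7 empty cells -> not full
Total rows cleared: 1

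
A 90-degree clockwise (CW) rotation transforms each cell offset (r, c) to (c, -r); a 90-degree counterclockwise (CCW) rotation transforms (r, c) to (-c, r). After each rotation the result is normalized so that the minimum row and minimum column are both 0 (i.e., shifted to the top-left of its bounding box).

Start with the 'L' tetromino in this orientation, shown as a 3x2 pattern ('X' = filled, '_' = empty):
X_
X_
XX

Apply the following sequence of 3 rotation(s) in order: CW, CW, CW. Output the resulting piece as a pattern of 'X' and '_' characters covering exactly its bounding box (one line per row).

Answer: __X
XXX

Derivation:
Start:
X_
X_
XX
After rotation 1 (CW):
XXX
X__
After rotation 2 (CW):
XX
_X
_X
After rotation 3 (CW):
__X
XXX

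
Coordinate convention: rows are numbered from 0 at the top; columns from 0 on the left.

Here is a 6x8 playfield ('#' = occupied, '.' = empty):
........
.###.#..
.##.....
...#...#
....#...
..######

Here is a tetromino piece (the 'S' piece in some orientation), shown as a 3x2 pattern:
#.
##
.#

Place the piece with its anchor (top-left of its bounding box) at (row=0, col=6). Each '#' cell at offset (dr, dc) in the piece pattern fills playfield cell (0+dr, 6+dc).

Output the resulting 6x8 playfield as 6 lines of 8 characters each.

Fill (0+0,6+0) = (0,6)
Fill (0+1,6+0) = (1,6)
Fill (0+1,6+1) = (1,7)
Fill (0+2,6+1) = (2,7)

Answer: ......#.
.###.###
.##....#
...#...#
....#...
..######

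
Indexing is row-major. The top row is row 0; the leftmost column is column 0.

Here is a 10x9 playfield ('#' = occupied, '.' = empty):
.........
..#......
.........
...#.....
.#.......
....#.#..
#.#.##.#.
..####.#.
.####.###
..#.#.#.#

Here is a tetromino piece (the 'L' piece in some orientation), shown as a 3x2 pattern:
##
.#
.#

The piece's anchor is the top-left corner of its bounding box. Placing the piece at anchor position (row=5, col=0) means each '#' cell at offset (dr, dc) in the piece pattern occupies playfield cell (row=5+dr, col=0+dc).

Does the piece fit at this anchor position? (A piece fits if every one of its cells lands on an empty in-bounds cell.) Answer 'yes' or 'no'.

Answer: yes

Derivation:
Check each piece cell at anchor (5, 0):
  offset (0,0) -> (5,0): empty -> OK
  offset (0,1) -> (5,1): empty -> OK
  offset (1,1) -> (6,1): empty -> OK
  offset (2,1) -> (7,1): empty -> OK
All cells valid: yes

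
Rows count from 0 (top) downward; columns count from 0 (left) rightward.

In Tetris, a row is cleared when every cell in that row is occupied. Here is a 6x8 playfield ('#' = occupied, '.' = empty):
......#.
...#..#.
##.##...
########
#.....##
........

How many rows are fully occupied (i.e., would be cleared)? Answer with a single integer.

Answer: 1

Derivation:
Check each row:
  row 0: 7 empty cells -> not full
  row 1: 6 empty cells -> not full
  row 2: 4 empty cells -> not full
  row 3: 0 empty cells -> FULL (clear)
  row 4: 5 empty cells -> not full
  row 5: 8 empty cells -> not full
Total rows cleared: 1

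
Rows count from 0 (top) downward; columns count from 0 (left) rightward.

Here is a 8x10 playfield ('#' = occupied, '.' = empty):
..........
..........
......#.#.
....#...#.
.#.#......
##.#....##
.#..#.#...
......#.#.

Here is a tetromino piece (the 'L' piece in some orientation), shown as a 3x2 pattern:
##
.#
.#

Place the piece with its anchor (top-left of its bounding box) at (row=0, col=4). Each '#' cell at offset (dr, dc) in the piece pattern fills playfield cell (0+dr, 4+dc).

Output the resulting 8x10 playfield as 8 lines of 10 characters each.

Fill (0+0,4+0) = (0,4)
Fill (0+0,4+1) = (0,5)
Fill (0+1,4+1) = (1,5)
Fill (0+2,4+1) = (2,5)

Answer: ....##....
.....#....
.....##.#.
....#...#.
.#.#......
##.#....##
.#..#.#...
......#.#.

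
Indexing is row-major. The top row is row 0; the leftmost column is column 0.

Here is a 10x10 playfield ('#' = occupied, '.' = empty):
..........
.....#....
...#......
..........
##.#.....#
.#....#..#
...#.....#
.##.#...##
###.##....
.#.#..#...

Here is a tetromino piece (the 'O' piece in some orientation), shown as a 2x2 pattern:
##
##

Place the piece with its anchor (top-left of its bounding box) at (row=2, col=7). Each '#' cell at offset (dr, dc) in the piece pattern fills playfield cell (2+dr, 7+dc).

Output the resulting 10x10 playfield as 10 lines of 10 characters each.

Fill (2+0,7+0) = (2,7)
Fill (2+0,7+1) = (2,8)
Fill (2+1,7+0) = (3,7)
Fill (2+1,7+1) = (3,8)

Answer: ..........
.....#....
...#...##.
.......##.
##.#.....#
.#....#..#
...#.....#
.##.#...##
###.##....
.#.#..#...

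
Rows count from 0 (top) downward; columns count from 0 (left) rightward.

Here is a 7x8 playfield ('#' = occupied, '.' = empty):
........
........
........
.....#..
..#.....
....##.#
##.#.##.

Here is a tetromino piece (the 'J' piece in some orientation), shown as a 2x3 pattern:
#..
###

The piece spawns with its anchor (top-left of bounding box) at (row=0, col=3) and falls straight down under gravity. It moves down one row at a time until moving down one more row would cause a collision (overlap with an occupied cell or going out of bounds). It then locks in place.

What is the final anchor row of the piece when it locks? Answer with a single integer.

Spawn at (row=0, col=3). Try each row:
  row 0: fits
  row 1: fits
  row 2: blocked -> lock at row 1

Answer: 1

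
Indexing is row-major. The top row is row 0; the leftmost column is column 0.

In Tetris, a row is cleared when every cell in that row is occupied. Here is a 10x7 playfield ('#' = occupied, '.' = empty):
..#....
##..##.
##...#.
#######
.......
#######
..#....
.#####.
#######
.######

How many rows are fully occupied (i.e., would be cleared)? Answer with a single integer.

Answer: 3

Derivation:
Check each row:
  row 0: 6 empty cells -> not full
  row 1: 3 empty cells -> not full
  row 2: 4 empty cells -> not full
  row 3: 0 empty cells -> FULL (clear)
  row 4: 7 empty cells -> not full
  row 5: 0 empty cells -> FULL (clear)
  row 6: 6 empty cells -> not full
  row 7: 2 empty cells -> not full
  row 8: 0 empty cells -> FULL (clear)
  row 9: 1 empty cell -> not full
Total rows cleared: 3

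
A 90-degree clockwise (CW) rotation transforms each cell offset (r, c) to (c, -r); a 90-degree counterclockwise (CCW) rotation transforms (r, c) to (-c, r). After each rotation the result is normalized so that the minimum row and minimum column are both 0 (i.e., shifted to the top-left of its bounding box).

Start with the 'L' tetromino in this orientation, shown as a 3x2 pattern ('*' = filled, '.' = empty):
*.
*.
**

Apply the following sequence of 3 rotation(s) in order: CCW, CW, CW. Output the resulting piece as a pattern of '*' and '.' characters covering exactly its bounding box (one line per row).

Start:
*.
*.
**
After rotation 1 (CCW):
..*
***
After rotation 2 (CW):
*.
*.
**
After rotation 3 (CW):
***
*..

Answer: ***
*..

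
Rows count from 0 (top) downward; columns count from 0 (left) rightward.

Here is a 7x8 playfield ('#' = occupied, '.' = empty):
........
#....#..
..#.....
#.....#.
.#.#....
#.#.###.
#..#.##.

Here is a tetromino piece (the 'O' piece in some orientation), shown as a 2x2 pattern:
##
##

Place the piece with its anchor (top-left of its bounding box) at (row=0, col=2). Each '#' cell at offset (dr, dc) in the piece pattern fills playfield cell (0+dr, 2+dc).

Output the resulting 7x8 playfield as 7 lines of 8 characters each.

Answer: ..##....
#.##.#..
..#.....
#.....#.
.#.#....
#.#.###.
#..#.##.

Derivation:
Fill (0+0,2+0) = (0,2)
Fill (0+0,2+1) = (0,3)
Fill (0+1,2+0) = (1,2)
Fill (0+1,2+1) = (1,3)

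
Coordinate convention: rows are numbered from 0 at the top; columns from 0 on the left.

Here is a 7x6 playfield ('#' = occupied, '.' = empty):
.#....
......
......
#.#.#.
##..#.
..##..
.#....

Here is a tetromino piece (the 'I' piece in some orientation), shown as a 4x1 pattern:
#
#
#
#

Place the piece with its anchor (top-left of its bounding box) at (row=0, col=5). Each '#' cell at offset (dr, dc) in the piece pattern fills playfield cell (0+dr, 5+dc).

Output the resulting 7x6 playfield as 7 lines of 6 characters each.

Answer: .#...#
.....#
.....#
#.#.##
##..#.
..##..
.#....

Derivation:
Fill (0+0,5+0) = (0,5)
Fill (0+1,5+0) = (1,5)
Fill (0+2,5+0) = (2,5)
Fill (0+3,5+0) = (3,5)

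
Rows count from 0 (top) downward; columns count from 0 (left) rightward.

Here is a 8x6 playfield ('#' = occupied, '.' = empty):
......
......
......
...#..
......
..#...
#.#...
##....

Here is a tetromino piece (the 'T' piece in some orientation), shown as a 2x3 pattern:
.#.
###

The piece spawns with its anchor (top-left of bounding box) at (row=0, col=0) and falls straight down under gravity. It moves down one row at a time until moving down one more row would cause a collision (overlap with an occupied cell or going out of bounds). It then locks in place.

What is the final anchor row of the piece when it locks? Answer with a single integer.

Answer: 3

Derivation:
Spawn at (row=0, col=0). Try each row:
  row 0: fits
  row 1: fits
  row 2: fits
  row 3: fits
  row 4: blocked -> lock at row 3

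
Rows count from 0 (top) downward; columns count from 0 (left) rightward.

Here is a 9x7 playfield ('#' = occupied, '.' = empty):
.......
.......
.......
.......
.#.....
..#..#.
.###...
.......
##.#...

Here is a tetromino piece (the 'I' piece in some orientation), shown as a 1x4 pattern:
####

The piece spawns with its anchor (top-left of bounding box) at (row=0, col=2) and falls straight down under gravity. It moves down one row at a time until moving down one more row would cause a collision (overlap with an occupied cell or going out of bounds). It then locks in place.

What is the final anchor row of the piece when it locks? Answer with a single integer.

Spawn at (row=0, col=2). Try each row:
  row 0: fits
  row 1: fits
  row 2: fits
  row 3: fits
  row 4: fits
  row 5: blocked -> lock at row 4

Answer: 4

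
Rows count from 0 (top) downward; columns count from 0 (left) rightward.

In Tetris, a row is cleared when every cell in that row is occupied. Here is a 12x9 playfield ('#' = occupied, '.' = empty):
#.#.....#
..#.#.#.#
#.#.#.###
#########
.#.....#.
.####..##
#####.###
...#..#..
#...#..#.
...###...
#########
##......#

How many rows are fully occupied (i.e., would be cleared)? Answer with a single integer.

Check each row:
  row 0: 6 empty cells -> not full
  row 1: 5 empty cells -> not full
  row 2: 3 empty cells -> not full
  row 3: 0 empty cells -> FULL (clear)
  row 4: 7 empty cells -> not full
  row 5: 3 empty cells -> not full
  row 6: 1 empty cell -> not full
  row 7: 7 empty cells -> not full
  row 8: 6 empty cells -> not full
  row 9: 6 empty cells -> not full
  row 10: 0 empty cells -> FULL (clear)
  row 11: 6 empty cells -> not full
Total rows cleared: 2

Answer: 2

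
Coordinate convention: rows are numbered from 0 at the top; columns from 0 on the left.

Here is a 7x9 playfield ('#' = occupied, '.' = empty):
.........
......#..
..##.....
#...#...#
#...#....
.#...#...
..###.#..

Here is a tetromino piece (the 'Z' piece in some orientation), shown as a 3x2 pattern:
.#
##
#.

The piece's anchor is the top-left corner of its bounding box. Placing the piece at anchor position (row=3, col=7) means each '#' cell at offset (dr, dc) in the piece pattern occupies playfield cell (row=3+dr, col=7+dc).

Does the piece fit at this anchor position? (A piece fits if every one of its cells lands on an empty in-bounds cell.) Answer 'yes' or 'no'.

Check each piece cell at anchor (3, 7):
  offset (0,1) -> (3,8): occupied ('#') -> FAIL
  offset (1,0) -> (4,7): empty -> OK
  offset (1,1) -> (4,8): empty -> OK
  offset (2,0) -> (5,7): empty -> OK
All cells valid: no

Answer: no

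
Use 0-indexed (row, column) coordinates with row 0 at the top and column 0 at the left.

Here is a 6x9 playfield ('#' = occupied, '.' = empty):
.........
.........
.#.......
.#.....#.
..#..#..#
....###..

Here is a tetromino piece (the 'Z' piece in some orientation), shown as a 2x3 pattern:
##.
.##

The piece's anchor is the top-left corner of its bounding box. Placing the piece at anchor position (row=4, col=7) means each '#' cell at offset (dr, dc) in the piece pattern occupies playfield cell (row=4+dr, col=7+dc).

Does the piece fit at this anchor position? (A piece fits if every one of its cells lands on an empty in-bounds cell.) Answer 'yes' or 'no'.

Answer: no

Derivation:
Check each piece cell at anchor (4, 7):
  offset (0,0) -> (4,7): empty -> OK
  offset (0,1) -> (4,8): occupied ('#') -> FAIL
  offset (1,1) -> (5,8): empty -> OK
  offset (1,2) -> (5,9): out of bounds -> FAIL
All cells valid: no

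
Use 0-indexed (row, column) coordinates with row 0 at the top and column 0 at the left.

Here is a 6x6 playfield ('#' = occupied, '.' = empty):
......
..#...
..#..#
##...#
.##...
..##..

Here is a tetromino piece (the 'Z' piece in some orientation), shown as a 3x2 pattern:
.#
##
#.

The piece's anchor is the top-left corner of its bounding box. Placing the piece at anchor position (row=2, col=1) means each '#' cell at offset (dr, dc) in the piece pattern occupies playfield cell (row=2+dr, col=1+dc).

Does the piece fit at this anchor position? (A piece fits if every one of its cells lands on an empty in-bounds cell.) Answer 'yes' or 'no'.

Check each piece cell at anchor (2, 1):
  offset (0,1) -> (2,2): occupied ('#') -> FAIL
  offset (1,0) -> (3,1): occupied ('#') -> FAIL
  offset (1,1) -> (3,2): empty -> OK
  offset (2,0) -> (4,1): occupied ('#') -> FAIL
All cells valid: no

Answer: no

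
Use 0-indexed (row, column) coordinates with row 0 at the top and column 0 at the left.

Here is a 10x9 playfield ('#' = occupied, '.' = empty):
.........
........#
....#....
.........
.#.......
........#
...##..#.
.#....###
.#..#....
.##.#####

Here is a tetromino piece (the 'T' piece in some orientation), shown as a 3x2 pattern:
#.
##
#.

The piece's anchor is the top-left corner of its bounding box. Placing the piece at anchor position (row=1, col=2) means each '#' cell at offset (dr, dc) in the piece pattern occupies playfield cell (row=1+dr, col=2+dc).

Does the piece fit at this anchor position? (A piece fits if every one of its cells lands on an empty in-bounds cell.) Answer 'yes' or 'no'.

Answer: yes

Derivation:
Check each piece cell at anchor (1, 2):
  offset (0,0) -> (1,2): empty -> OK
  offset (1,0) -> (2,2): empty -> OK
  offset (1,1) -> (2,3): empty -> OK
  offset (2,0) -> (3,2): empty -> OK
All cells valid: yes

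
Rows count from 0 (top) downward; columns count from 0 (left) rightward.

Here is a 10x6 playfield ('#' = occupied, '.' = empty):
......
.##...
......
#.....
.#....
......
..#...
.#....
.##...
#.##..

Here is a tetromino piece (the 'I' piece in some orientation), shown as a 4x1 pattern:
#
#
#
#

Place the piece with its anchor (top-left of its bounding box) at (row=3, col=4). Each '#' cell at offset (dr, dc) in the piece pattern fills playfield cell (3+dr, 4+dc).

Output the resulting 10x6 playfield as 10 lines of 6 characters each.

Fill (3+0,4+0) = (3,4)
Fill (3+1,4+0) = (4,4)
Fill (3+2,4+0) = (5,4)
Fill (3+3,4+0) = (6,4)

Answer: ......
.##...
......
#...#.
.#..#.
....#.
..#.#.
.#....
.##...
#.##..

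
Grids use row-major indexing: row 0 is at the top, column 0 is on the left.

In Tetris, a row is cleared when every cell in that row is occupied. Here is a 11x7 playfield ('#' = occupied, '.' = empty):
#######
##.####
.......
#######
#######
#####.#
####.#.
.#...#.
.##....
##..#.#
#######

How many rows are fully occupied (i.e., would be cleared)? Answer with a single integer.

Answer: 4

Derivation:
Check each row:
  row 0: 0 empty cells -> FULL (clear)
  row 1: 1 empty cell -> not full
  row 2: 7 empty cells -> not full
  row 3: 0 empty cells -> FULL (clear)
  row 4: 0 empty cells -> FULL (clear)
  row 5: 1 empty cell -> not full
  row 6: 2 empty cells -> not full
  row 7: 5 empty cells -> not full
  row 8: 5 empty cells -> not full
  row 9: 3 empty cells -> not full
  row 10: 0 empty cells -> FULL (clear)
Total rows cleared: 4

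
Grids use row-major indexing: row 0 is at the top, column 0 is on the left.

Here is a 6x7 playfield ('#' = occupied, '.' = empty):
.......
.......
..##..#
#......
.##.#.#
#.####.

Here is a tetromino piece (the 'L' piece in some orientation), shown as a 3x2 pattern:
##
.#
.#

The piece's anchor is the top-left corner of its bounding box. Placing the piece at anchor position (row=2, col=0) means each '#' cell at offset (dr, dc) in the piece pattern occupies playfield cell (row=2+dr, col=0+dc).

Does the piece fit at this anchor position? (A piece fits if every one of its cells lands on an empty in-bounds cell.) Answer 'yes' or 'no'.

Answer: no

Derivation:
Check each piece cell at anchor (2, 0):
  offset (0,0) -> (2,0): empty -> OK
  offset (0,1) -> (2,1): empty -> OK
  offset (1,1) -> (3,1): empty -> OK
  offset (2,1) -> (4,1): occupied ('#') -> FAIL
All cells valid: no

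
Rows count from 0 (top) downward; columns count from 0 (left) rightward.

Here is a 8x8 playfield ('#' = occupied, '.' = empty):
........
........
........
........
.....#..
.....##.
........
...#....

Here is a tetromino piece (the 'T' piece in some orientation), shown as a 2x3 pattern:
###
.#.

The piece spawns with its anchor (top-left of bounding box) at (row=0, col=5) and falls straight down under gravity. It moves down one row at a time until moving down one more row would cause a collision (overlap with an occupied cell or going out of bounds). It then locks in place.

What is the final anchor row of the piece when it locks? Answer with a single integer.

Spawn at (row=0, col=5). Try each row:
  row 0: fits
  row 1: fits
  row 2: fits
  row 3: fits
  row 4: blocked -> lock at row 3

Answer: 3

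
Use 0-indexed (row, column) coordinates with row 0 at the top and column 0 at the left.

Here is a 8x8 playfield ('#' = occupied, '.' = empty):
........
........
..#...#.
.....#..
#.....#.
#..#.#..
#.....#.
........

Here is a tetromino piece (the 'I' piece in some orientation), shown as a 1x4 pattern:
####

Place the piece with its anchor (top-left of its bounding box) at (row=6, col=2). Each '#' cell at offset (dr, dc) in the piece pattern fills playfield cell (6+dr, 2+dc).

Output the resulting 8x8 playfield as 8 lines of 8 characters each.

Fill (6+0,2+0) = (6,2)
Fill (6+0,2+1) = (6,3)
Fill (6+0,2+2) = (6,4)
Fill (6+0,2+3) = (6,5)

Answer: ........
........
..#...#.
.....#..
#.....#.
#..#.#..
#.#####.
........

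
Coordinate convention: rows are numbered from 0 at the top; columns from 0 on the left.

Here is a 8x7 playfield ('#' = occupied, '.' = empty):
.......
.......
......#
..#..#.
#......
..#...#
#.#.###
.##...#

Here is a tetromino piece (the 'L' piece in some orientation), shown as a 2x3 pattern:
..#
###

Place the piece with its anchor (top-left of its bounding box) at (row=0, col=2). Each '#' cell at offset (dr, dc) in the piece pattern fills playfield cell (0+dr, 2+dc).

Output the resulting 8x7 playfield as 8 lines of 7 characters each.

Answer: ....#..
..###..
......#
..#..#.
#......
..#...#
#.#.###
.##...#

Derivation:
Fill (0+0,2+2) = (0,4)
Fill (0+1,2+0) = (1,2)
Fill (0+1,2+1) = (1,3)
Fill (0+1,2+2) = (1,4)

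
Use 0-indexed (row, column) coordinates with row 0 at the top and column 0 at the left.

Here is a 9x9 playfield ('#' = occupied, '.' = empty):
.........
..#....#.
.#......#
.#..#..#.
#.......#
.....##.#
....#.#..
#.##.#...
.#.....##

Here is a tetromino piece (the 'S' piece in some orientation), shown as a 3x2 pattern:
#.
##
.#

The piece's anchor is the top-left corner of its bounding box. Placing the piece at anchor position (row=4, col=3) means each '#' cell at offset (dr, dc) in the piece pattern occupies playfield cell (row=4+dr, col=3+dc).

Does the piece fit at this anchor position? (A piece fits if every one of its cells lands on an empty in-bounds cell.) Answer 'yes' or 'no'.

Check each piece cell at anchor (4, 3):
  offset (0,0) -> (4,3): empty -> OK
  offset (1,0) -> (5,3): empty -> OK
  offset (1,1) -> (5,4): empty -> OK
  offset (2,1) -> (6,4): occupied ('#') -> FAIL
All cells valid: no

Answer: no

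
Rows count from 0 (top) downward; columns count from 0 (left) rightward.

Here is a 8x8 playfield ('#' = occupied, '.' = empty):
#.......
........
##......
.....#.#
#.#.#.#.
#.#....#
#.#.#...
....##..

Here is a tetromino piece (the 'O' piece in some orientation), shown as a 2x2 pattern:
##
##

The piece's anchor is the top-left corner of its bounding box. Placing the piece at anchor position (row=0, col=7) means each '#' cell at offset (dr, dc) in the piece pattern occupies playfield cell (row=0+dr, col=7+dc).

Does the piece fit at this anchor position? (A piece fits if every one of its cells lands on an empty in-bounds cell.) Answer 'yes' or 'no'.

Check each piece cell at anchor (0, 7):
  offset (0,0) -> (0,7): empty -> OK
  offset (0,1) -> (0,8): out of bounds -> FAIL
  offset (1,0) -> (1,7): empty -> OK
  offset (1,1) -> (1,8): out of bounds -> FAIL
All cells valid: no

Answer: no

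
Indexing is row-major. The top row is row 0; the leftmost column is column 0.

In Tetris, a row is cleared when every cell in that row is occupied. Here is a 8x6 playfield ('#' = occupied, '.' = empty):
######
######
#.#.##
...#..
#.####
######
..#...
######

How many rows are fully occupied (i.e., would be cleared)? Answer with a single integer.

Check each row:
  row 0: 0 empty cells -> FULL (clear)
  row 1: 0 empty cells -> FULL (clear)
  row 2: 2 empty cells -> not full
  row 3: 5 empty cells -> not full
  row 4: 1 empty cell -> not full
  row 5: 0 empty cells -> FULL (clear)
  row 6: 5 empty cells -> not full
  row 7: 0 empty cells -> FULL (clear)
Total rows cleared: 4

Answer: 4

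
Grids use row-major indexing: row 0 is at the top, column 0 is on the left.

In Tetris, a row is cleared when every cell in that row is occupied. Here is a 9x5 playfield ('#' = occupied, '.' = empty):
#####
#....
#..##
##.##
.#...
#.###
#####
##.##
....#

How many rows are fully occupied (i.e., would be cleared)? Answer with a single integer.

Answer: 2

Derivation:
Check each row:
  row 0: 0 empty cells -> FULL (clear)
  row 1: 4 empty cells -> not full
  row 2: 2 empty cells -> not full
  row 3: 1 empty cell -> not full
  row 4: 4 empty cells -> not full
  row 5: 1 empty cell -> not full
  row 6: 0 empty cells -> FULL (clear)
  row 7: 1 empty cell -> not full
  row 8: 4 empty cells -> not full
Total rows cleared: 2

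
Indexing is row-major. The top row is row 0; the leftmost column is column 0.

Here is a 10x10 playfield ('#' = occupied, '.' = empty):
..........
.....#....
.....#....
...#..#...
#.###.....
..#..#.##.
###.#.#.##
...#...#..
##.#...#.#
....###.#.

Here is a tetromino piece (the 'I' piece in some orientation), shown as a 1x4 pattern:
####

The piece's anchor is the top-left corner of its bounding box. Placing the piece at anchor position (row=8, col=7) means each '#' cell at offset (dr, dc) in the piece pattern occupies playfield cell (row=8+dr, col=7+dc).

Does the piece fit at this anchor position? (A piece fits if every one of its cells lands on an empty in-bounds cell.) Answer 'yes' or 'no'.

Check each piece cell at anchor (8, 7):
  offset (0,0) -> (8,7): occupied ('#') -> FAIL
  offset (0,1) -> (8,8): empty -> OK
  offset (0,2) -> (8,9): occupied ('#') -> FAIL
  offset (0,3) -> (8,10): out of bounds -> FAIL
All cells valid: no

Answer: no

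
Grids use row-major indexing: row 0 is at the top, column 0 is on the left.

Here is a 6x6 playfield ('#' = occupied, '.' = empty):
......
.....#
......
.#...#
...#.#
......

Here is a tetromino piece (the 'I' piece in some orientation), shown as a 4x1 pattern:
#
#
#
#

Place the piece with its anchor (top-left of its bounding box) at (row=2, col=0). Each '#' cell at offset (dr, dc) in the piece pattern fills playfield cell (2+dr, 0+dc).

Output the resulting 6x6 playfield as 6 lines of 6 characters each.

Fill (2+0,0+0) = (2,0)
Fill (2+1,0+0) = (3,0)
Fill (2+2,0+0) = (4,0)
Fill (2+3,0+0) = (5,0)

Answer: ......
.....#
#.....
##...#
#..#.#
#.....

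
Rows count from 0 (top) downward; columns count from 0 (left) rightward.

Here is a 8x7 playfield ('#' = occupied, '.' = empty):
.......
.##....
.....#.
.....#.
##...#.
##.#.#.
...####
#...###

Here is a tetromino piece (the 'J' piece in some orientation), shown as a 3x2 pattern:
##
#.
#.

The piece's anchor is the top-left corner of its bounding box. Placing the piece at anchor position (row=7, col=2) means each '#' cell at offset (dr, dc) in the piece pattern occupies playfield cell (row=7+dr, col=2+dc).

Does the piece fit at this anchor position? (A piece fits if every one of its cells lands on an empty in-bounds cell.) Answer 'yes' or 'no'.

Answer: no

Derivation:
Check each piece cell at anchor (7, 2):
  offset (0,0) -> (7,2): empty -> OK
  offset (0,1) -> (7,3): empty -> OK
  offset (1,0) -> (8,2): out of bounds -> FAIL
  offset (2,0) -> (9,2): out of bounds -> FAIL
All cells valid: no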